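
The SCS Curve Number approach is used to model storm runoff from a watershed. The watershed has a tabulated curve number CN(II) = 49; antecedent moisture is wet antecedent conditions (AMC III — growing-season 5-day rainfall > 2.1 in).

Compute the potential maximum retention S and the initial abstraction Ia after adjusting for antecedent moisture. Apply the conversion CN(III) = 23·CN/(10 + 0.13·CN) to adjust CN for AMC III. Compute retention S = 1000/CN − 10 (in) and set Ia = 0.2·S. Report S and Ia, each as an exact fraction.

CN(III) from CN(II)=49: (23·49)/(10 + 0.13·49) = 112700/1637 ≈ 68.845
Retention S: 1000/CN − 10 with CN=68.845 → S = 5100/1127 ≈ 4.525 in
Ia = 0.2·(5100/1127) = 1020/1127 in ≈ 0.905 in

S = 5100/1127 in ≈ 4.525 in; Ia = 1020/1127 in ≈ 0.905 in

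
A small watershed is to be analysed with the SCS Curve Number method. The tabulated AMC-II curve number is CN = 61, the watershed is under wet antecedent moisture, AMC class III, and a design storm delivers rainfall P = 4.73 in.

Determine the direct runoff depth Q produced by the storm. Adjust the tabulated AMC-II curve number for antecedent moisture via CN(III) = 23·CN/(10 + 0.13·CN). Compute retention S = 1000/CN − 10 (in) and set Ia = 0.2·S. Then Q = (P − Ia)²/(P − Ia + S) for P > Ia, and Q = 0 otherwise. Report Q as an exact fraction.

Wet (AMC III): CN(III) = 23·61/(10 + 0.13·61) = 1403/(1793/100) = 140300/1793 ≈ 78.249
S = 1000/(140300/1793) − 10 = 3900/1403 in ≈ 2.780 in
Initial abstraction Ia = S/5 = (3900/1403)/5 = 780/1403 ≈ 0.556 in
P − Ia = 4.730 − 0.556 = 585619/140300 ≈ 4.174 in (> 0, runoff occurs)
Runoff Q = (P−Ia)²/(P−Ia+S) = (4.174)²/(4.174+2.780) = 342949613161/136879345700 ≈ 2.505 in

Q = 342949613161/136879345700 in ≈ 2.505 in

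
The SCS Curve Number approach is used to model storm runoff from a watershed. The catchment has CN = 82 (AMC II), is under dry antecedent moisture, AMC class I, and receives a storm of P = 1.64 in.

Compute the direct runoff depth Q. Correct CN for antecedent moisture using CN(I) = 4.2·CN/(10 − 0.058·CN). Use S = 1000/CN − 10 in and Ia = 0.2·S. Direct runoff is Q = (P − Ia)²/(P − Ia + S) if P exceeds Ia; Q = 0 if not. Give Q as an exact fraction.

Q = 18207289/299678225 in ≈ 0.061 in

Dry (AMC I): CN(I) = 4.2·82/(10 − 0.058·82) = (1722/5)/(1311/250) = 28700/437 ≈ 65.675
Max retention: S = 1000/(28700/437) − 10 = 1500/287 in (≈ 5.226 in)
Ia = 0.2·(1500/287) = 300/287 in ≈ 1.045 in
Since P=1.640 > Ia=1.045: effective rainfall P−Ia = 4267/7175 in
Q: (4267/7175)² ÷ (41767/7175) = 18207289/299678225 in (≈ 0.061 in)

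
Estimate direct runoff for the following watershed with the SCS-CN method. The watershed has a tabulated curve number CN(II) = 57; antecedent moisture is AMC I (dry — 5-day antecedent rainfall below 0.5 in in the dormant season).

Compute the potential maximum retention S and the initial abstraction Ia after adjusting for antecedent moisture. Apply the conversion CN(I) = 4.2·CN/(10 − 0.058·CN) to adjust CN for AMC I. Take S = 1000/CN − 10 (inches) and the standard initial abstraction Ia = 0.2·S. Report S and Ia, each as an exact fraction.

S = 21500/1197 in ≈ 17.962 in; Ia = 4300/1197 in ≈ 3.592 in

Dry (AMC I): CN(I) = 4.2·57/(10 − 0.058·57) = (1197/5)/(3347/500) = 119700/3347 ≈ 35.763
Retention S: 1000/CN − 10 with CN=35.763 → S = 21500/1197 ≈ 17.962 in
Initial abstraction Ia = S/5 = (21500/1197)/5 = 4300/1197 ≈ 3.592 in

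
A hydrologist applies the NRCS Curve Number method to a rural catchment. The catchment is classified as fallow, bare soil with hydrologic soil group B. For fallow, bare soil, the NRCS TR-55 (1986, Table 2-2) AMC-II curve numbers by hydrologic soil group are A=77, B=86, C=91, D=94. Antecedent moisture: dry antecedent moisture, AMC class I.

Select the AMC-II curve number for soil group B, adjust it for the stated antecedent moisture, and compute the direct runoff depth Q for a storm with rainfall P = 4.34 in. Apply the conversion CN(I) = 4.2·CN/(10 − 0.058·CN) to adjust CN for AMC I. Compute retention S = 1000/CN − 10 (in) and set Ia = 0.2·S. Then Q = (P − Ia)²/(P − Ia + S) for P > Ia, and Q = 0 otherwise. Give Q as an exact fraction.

Q = 528678049/309554850 in ≈ 1.708 in

NRCS table: fallow, bare soil, soil group B → CN(II) = 86
Dry (AMC I): CN(I) = 4.2·86/(10 − 0.058·86) = (1806/5)/(1253/250) = 12900/179 ≈ 72.067
Max retention: S = 1000/(12900/179) − 10 = 500/129 in (≈ 3.876 in)
Ia = 0.2·(500/129) = 100/129 in ≈ 0.775 in
P − Ia = 4.340 − 0.775 = 22993/6450 ≈ 3.565 in (> 0, runoff occurs)
Q: (22993/6450)² ÷ (47993/6450) = 528678049/309554850 in (≈ 1.708 in)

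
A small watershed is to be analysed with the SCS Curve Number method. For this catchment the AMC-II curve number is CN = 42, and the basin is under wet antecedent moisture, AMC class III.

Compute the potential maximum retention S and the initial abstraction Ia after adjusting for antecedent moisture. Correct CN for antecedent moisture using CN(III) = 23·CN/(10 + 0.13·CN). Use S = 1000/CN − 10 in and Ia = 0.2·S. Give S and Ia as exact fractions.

Wet (AMC III): CN(III) = 23·42/(10 + 0.13·42) = 966/(773/50) = 48300/773 ≈ 62.484
Retention S: 1000/CN − 10 with CN=62.484 → S = 2900/483 ≈ 6.004 in
Initial abstraction Ia = S/5 = (2900/483)/5 = 580/483 ≈ 1.201 in

S = 2900/483 in ≈ 6.004 in; Ia = 580/483 in ≈ 1.201 in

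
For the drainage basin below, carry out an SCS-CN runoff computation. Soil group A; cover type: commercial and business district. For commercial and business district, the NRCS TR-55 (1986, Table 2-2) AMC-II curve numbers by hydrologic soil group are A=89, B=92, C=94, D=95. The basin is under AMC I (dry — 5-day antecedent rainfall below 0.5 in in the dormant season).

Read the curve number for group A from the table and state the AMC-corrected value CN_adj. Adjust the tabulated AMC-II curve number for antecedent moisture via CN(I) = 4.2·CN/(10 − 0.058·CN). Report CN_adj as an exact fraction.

CN_adj = 186900/2419 ≈ 77.263

NRCS table: commercial and business district, soil group A → CN(II) = 89
Dry (AMC I): CN(I) = 4.2·89/(10 − 0.058·89) = (1869/5)/(2419/500) = 186900/2419 ≈ 77.263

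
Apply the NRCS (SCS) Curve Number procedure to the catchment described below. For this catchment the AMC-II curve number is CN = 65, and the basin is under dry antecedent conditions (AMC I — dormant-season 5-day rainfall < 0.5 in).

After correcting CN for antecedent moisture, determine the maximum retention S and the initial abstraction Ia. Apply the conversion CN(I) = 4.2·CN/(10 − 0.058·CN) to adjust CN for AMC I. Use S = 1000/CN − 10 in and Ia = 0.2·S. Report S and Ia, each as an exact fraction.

S = 500/39 in ≈ 12.821 in; Ia = 100/39 in ≈ 2.564 in

Dry (AMC I): CN(I) = 4.2·65/(10 − 0.058·65) = 273/(623/100) = 3900/89 ≈ 43.820
Max retention: S = 1000/(3900/89) − 10 = 500/39 in (≈ 12.821 in)
Initial abstraction Ia = S/5 = (500/39)/5 = 100/39 ≈ 2.564 in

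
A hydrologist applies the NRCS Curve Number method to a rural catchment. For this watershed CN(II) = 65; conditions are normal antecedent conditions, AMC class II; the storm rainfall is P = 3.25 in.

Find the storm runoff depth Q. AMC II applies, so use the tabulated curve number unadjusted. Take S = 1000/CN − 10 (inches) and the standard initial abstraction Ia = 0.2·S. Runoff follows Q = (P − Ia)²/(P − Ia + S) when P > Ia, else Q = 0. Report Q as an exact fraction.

Q = 12769/20436 in ≈ 0.625 in

CN(II) = 65; AMC II needs no correction.
Retention S: 1000/CN − 10 with CN=65.000 → S = 70/13 ≈ 5.385 in
Initial abstraction Ia = S/5 = (70/13)/5 = 14/13 ≈ 1.077 in
Excess rainfall: 3.250 − 1.077 = 2.173 in; P > Ia so Q > 0
Q: (113/52)² ÷ (393/52) = 12769/20436 in (≈ 0.625 in)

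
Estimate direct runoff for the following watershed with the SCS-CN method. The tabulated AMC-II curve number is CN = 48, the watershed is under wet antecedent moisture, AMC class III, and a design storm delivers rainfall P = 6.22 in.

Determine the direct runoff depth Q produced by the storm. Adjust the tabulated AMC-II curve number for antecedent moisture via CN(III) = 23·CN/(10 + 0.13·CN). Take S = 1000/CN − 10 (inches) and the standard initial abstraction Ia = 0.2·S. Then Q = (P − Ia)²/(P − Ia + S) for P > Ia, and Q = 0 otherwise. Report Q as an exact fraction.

Adjust CN=48 to AMC III: 23·48/(10 + 0.13·48) → 1104 ÷ (406/25) = 13800/203 ≈ 67.980
S = 1000/(13800/203) − 10 = 325/69 in ≈ 4.710 in
Ia = 0.2·(325/69) = 65/69 in ≈ 0.942 in
Since P=6.220 > Ia=0.942: effective rainfall P−Ia = 18209/3450 in
Q = (18209/3450)²/((18209/3450) + 325/69) = (331567681/11902500)/(34459/3450) = 331567681/118883550 in ≈ 2.789 in

Q = 331567681/118883550 in ≈ 2.789 in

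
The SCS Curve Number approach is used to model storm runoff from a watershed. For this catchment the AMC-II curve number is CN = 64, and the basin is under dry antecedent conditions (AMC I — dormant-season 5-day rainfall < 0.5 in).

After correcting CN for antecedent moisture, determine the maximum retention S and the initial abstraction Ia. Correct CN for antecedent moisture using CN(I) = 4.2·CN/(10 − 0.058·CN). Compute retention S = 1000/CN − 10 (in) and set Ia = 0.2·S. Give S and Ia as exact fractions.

S = 375/28 in ≈ 13.393 in; Ia = 75/28 in ≈ 2.679 in

CN(I) from CN(II)=64: (4.2·64)/(10 − 0.058·64) = 5600/131 ≈ 42.748
Max retention: S = 1000/(5600/131) − 10 = 375/28 in (≈ 13.393 in)
Ia = 0.2S: 0.2·13.393 = 2.679 in (exactly 75/28)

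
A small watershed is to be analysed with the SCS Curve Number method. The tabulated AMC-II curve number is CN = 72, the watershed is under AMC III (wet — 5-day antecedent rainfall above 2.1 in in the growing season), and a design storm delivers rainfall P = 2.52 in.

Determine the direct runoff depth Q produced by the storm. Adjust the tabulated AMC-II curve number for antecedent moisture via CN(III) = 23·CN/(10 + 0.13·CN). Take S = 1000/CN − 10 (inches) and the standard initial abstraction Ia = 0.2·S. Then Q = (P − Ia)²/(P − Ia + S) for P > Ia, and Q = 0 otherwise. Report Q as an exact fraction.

Adjust CN=72 to AMC III: 23·72/(10 + 0.13·72) → 1656 ÷ (484/25) = 10350/121 ≈ 85.537
Max retention: S = 1000/(10350/121) − 10 = 350/207 in (≈ 1.691 in)
Ia = 0.2·(350/207) = 70/207 in ≈ 0.338 in
P − Ia = 2.520 − 0.338 = 11291/5175 ≈ 2.182 in (> 0, runoff occurs)
Runoff Q = (P−Ia)²/(P−Ia+S) = (2.182)²/(2.182+1.691) = 2601769/2116575 ≈ 1.229 in

Q = 2601769/2116575 in ≈ 1.229 in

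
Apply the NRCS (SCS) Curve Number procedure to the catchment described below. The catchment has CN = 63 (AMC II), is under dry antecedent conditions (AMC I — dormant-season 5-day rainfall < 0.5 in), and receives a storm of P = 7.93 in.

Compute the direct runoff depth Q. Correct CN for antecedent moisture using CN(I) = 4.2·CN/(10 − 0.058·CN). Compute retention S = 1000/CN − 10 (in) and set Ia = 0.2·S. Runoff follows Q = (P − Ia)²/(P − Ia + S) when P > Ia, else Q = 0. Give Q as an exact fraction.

Q = 461229781321/334605089700 in ≈ 1.378 in

CN(I) from CN(II)=63: (4.2·63)/(10 − 0.058·63) = 132300/3173 ≈ 41.696
S = 1000/(132300/3173) − 10 = 18500/1323 in ≈ 13.983 in
Initial abstraction Ia = S/5 = (18500/1323)/5 = 3700/1323 ≈ 2.797 in
Since P=7.930 > Ia=2.797: effective rainfall P−Ia = 679139/132300 in
Q: (679139/132300)² ÷ (2529139/132300) = 461229781321/334605089700 in (≈ 1.378 in)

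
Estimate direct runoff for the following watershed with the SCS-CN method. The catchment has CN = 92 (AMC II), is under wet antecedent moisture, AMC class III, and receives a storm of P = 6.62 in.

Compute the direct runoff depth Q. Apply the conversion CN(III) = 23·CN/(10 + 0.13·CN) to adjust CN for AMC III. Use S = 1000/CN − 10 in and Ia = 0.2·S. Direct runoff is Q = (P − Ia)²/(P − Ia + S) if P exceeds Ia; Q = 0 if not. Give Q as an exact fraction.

Q = 29963263801/4842968550 in ≈ 6.187 in

Adjust CN=92 to AMC III: 23·92/(10 + 0.13·92) → 2116 ÷ (549/25) = 52900/549 ≈ 96.357
Max retention: S = 1000/(52900/549) − 10 = 200/529 in (≈ 0.378 in)
Ia = 0.2·(200/529) = 40/529 in ≈ 0.076 in
Excess rainfall: 6.620 − 0.076 = 6.544 in; P > Ia so Q > 0
Runoff Q = (P−Ia)²/(P−Ia+S) = (6.544)²/(6.544+0.378) = 29963263801/4842968550 ≈ 6.187 in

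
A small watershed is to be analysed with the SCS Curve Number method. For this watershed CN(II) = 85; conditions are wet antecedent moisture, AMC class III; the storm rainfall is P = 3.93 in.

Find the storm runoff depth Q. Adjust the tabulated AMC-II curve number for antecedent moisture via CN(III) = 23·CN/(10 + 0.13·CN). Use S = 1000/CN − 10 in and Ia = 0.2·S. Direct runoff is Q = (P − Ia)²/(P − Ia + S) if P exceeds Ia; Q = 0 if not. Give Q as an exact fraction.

Q = 7268120523/2315541100 in ≈ 3.139 in

Wet (AMC III): CN(III) = 23·85/(10 + 0.13·85) = 1955/(421/20) = 39100/421 ≈ 92.874
Retention S: 1000/CN − 10 with CN=92.874 → S = 300/391 ≈ 0.767 in
Ia = 0.2S: 0.2·0.767 = 0.153 in (exactly 60/391)
P − Ia = 3.930 − 0.153 = 147663/39100 ≈ 3.777 in (> 0, runoff occurs)
Q: (147663/39100)² ÷ (177663/39100) = 7268120523/2315541100 in (≈ 3.139 in)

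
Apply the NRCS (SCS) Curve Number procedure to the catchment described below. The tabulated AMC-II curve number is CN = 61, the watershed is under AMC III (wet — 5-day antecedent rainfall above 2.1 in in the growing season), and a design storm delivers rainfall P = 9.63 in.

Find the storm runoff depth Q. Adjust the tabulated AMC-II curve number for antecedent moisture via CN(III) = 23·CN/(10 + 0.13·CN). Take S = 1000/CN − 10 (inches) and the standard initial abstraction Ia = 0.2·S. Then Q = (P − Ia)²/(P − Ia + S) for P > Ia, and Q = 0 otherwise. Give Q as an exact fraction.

Q = 540251867307/77777128900 in ≈ 6.946 in

Adjust CN=61 to AMC III: 23·61/(10 + 0.13·61) → 1403 ÷ (1793/100) = 140300/1793 ≈ 78.249
Retention S: 1000/CN − 10 with CN=78.249 → S = 3900/1403 ≈ 2.780 in
Ia = 0.2·(3900/1403) = 780/1403 in ≈ 0.556 in
Excess rainfall: 9.630 − 0.556 = 9.074 in; P > Ia so Q > 0
Q: (1273089/140300)² ÷ (1663089/140300) = 540251867307/77777128900 in (≈ 6.946 in)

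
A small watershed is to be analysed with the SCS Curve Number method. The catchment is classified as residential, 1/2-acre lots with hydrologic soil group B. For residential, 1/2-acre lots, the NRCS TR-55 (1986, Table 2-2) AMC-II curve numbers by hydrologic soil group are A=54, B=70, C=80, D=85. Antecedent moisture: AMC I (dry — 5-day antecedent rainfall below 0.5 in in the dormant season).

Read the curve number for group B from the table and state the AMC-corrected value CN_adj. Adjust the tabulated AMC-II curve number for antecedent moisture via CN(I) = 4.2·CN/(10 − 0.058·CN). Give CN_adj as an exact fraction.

CN_adj = 4900/99 ≈ 49.495

NRCS table: residential, 1/2-acre lots, soil group B → CN(II) = 70
CN(I) from CN(II)=70: (4.2·70)/(10 − 0.058·70) = 4900/99 ≈ 49.495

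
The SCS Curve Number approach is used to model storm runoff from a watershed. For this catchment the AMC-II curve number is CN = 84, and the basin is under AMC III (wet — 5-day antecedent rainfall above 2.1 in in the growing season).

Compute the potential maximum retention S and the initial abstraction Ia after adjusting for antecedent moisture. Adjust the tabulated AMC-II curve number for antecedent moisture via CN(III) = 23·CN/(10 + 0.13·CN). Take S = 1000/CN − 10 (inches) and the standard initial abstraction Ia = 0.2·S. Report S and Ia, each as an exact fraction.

CN(III) from CN(II)=84: (23·84)/(10 + 0.13·84) = 48300/523 ≈ 92.352
Retention S: 1000/CN − 10 with CN=92.352 → S = 400/483 ≈ 0.828 in
Ia = 0.2·(400/483) = 80/483 in ≈ 0.166 in

S = 400/483 in ≈ 0.828 in; Ia = 80/483 in ≈ 0.166 in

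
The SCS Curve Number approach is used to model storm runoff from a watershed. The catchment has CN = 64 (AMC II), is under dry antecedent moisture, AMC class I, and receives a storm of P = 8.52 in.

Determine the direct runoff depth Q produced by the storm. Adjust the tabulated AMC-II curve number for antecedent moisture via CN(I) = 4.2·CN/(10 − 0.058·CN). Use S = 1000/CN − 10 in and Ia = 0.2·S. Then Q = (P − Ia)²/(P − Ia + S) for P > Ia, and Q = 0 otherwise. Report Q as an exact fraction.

Q = 1857769/1047200 in ≈ 1.774 in

Adjust CN=64 to AMC I: 4.2·64/(10 − 0.058·64) → (1344/5) ÷ (786/125) = 5600/131 ≈ 42.748
S = 1000/(5600/131) − 10 = 375/28 in ≈ 13.393 in
Initial abstraction Ia = S/5 = (375/28)/5 = 75/28 ≈ 2.679 in
Since P=8.520 > Ia=2.679: effective rainfall P−Ia = 4089/700 in
Q: (4089/700)² ÷ (3366/175) = 1857769/1047200 in (≈ 1.774 in)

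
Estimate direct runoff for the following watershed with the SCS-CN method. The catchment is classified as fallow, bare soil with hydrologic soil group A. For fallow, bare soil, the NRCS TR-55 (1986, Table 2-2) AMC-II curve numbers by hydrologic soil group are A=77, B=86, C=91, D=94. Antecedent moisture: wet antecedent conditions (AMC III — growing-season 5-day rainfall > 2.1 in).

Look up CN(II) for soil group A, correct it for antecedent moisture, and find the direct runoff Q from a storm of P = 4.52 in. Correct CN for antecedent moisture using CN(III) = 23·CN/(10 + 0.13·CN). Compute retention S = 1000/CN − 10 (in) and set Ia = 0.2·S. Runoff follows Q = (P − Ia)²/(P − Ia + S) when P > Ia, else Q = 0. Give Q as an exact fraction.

NRCS table: fallow, bare soil, soil group A → CN(II) = 77
Wet (AMC III): CN(III) = 23·77/(10 + 0.13·77) = 1771/(2001/100) = 7700/87 ≈ 88.506
Retention S: 1000/CN − 10 with CN=88.506 → S = 100/77 ≈ 1.299 in
Ia = 0.2·(100/77) = 20/77 in ≈ 0.260 in
Excess rainfall: 4.520 − 0.260 = 4.260 in; P > Ia so Q > 0
Q: (8201/1925)² ÷ (10701/1925) = 67256401/20599425 in (≈ 3.265 in)

Q = 67256401/20599425 in ≈ 3.265 in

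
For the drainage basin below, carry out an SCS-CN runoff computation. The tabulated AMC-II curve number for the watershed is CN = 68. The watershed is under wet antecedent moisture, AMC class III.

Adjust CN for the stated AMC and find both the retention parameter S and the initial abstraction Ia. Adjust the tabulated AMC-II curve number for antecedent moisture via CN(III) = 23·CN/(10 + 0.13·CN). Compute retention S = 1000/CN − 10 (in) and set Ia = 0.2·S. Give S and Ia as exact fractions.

S = 800/391 in ≈ 2.046 in; Ia = 160/391 in ≈ 0.409 in

Adjust CN=68 to AMC III: 23·68/(10 + 0.13·68) → 1564 ÷ (471/25) = 39100/471 ≈ 83.015
S = 1000/(39100/471) − 10 = 800/391 in ≈ 2.046 in
Initial abstraction Ia = S/5 = (800/391)/5 = 160/391 ≈ 0.409 in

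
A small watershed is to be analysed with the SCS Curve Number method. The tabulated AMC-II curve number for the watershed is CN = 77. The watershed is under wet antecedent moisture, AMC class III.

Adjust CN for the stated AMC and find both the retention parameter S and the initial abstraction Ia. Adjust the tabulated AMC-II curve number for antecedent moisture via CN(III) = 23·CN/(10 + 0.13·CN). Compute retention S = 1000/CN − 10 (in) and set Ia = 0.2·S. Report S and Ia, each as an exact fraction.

Wet (AMC III): CN(III) = 23·77/(10 + 0.13·77) = 1771/(2001/100) = 7700/87 ≈ 88.506
Retention S: 1000/CN − 10 with CN=88.506 → S = 100/77 ≈ 1.299 in
Ia = 0.2·(100/77) = 20/77 in ≈ 0.260 in

S = 100/77 in ≈ 1.299 in; Ia = 20/77 in ≈ 0.260 in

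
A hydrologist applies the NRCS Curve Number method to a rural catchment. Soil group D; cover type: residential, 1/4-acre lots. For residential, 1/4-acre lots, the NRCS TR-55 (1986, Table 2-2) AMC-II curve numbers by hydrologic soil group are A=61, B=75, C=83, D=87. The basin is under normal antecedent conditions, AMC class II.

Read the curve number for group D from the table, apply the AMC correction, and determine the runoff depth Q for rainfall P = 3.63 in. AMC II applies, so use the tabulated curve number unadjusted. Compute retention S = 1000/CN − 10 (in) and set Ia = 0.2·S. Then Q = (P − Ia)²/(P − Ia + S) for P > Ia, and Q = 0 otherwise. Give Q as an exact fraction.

NRCS table: residential, 1/4-acre lots, soil group D → CN(II) = 87
Average conditions: CN = 87 (no AMC adjustment).
Retention S: 1000/CN − 10 with CN=87.000 → S = 130/87 ≈ 1.494 in
Ia = 0.2S: 0.2·1.494 = 0.299 in (exactly 26/87)
Since P=3.630 > Ia=0.299: effective rainfall P−Ia = 28981/8700 in
Q: (28981/8700)² ÷ (41981/8700) = 839898361/365234700 in (≈ 2.300 in)

Q = 839898361/365234700 in ≈ 2.300 in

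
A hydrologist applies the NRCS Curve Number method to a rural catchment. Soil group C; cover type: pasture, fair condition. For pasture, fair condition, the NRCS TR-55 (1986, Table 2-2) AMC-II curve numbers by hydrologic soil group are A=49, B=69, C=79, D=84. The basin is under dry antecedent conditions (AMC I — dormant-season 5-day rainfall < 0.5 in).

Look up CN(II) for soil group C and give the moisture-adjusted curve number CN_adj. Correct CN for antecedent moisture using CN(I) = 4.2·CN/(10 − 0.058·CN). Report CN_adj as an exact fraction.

NRCS table: pasture, fair condition, soil group C → CN(II) = 79
CN(I) from CN(II)=79: (4.2·79)/(10 − 0.058·79) = 7900/129 ≈ 61.240

CN_adj = 7900/129 ≈ 61.240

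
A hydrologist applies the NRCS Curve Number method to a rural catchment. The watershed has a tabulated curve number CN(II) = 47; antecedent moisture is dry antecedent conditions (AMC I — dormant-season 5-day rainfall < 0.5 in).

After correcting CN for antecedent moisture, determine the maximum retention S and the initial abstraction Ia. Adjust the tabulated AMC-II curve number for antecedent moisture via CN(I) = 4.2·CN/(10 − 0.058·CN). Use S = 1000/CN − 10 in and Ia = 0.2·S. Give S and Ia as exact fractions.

S = 26500/987 in ≈ 26.849 in; Ia = 5300/987 in ≈ 5.370 in

CN(I) from CN(II)=47: (4.2·47)/(10 − 0.058·47) = 98700/3637 ≈ 27.138
Max retention: S = 1000/(98700/3637) − 10 = 26500/987 in (≈ 26.849 in)
Ia = 0.2·(26500/987) = 5300/987 in ≈ 5.370 in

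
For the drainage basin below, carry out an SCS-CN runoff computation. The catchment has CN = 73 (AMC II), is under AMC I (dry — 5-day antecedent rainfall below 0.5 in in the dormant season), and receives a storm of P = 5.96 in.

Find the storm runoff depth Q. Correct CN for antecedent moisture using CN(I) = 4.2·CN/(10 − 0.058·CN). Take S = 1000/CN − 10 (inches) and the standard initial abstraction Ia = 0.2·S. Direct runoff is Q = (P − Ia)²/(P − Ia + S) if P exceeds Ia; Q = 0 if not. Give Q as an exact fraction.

Dry (AMC I): CN(I) = 4.2·73/(10 − 0.058·73) = (1533/5)/(2883/500) = 51100/961 ≈ 53.174
S = 1000/(51100/961) − 10 = 4500/511 in ≈ 8.806 in
Initial abstraction Ia = S/5 = (4500/511)/5 = 900/511 ≈ 1.761 in
P − Ia = 5.960 − 1.761 = 53639/12775 ≈ 4.199 in (> 0, runoff occurs)
Runoff Q = (P−Ia)²/(P−Ia+S) = (4.199)²/(4.199+8.806) = 2877142321/2122425725 ≈ 1.356 in

Q = 2877142321/2122425725 in ≈ 1.356 in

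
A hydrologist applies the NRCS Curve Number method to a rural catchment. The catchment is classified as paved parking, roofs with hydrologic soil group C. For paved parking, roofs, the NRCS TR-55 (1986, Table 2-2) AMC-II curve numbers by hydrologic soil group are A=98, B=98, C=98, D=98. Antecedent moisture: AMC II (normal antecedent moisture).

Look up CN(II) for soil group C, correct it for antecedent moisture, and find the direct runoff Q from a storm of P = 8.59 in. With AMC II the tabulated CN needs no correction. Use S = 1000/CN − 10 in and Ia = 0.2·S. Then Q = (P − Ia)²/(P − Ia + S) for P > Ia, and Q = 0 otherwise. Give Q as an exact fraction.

NRCS table: paved parking, roofs, soil group C → CN(II) = 98
AMC II — tabulated CN = 98 applies directly.
S = 1000/98 − 10 = 10/49 in ≈ 0.204 in
Ia = 0.2·(10/49) = 2/49 in ≈ 0.041 in
Since P=8.590 > Ia=0.041: effective rainfall P−Ia = 41891/4900 in
Q = (41891/4900)²/((41891/4900) + 10/49) = (1754855881/24010000)/(42891/4900) = 1754855881/210165900 in ≈ 8.350 in

Q = 1754855881/210165900 in ≈ 8.350 in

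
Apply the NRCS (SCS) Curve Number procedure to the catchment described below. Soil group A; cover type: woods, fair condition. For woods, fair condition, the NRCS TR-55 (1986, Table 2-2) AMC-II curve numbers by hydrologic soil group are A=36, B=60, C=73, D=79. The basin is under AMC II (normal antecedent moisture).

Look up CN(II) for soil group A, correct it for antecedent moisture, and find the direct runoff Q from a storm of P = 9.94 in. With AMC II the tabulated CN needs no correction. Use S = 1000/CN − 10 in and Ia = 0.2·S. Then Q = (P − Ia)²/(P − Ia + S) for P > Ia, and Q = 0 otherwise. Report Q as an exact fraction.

NRCS table: woods, fair condition, soil group A → CN(II) = 36
CN(II) = 36; AMC II needs no correction.
Max retention: S = 1000/36 − 10 = 160/9 in (≈ 17.778 in)
Initial abstraction Ia = S/5 = (160/9)/5 = 32/9 ≈ 3.556 in
Since P=9.940 > Ia=3.556: effective rainfall P−Ia = 2873/450 in
Q = (2873/450)²/((2873/450) + 160/9) = (8254129/202500)/(10873/450) = 8254129/4892850 in ≈ 1.687 in

Q = 8254129/4892850 in ≈ 1.687 in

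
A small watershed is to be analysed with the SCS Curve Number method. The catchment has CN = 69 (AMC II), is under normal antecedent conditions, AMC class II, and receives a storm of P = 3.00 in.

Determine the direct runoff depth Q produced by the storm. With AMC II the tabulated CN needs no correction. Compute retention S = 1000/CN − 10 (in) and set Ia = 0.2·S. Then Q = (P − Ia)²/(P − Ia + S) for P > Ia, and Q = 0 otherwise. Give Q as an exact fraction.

Q = 4205/6279 in ≈ 0.670 in

Average conditions: CN = 69 (no AMC adjustment).
Retention S: 1000/CN − 10 with CN=69.000 → S = 310/69 ≈ 4.493 in
Ia = 0.2S: 0.2·4.493 = 0.899 in (exactly 62/69)
Since P=3.000 > Ia=0.899: effective rainfall P−Ia = 145/69 in
Q: (145/69)² ÷ (455/69) = 4205/6279 in (≈ 0.670 in)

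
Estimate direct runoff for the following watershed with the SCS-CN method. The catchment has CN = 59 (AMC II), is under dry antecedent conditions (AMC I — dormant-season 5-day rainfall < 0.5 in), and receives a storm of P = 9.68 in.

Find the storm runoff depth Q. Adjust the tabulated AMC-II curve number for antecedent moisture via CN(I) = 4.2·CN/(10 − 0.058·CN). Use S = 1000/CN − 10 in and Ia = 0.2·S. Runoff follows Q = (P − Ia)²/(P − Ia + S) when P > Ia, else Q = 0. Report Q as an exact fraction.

CN(I) from CN(II)=59: (4.2·59)/(10 − 0.058·59) = 123900/3289 ≈ 37.671
S = 1000/(123900/3289) − 10 = 20500/1239 in ≈ 16.546 in
Initial abstraction Ia = S/5 = (20500/1239)/5 = 4100/1239 ≈ 3.309 in
Excess rainfall: 9.680 − 3.309 = 6.371 in; P > Ia so Q > 0
Q: (197338/30975)² ÷ (709838/30975) = 19471143122/10993616025 in (≈ 1.771 in)

Q = 19471143122/10993616025 in ≈ 1.771 in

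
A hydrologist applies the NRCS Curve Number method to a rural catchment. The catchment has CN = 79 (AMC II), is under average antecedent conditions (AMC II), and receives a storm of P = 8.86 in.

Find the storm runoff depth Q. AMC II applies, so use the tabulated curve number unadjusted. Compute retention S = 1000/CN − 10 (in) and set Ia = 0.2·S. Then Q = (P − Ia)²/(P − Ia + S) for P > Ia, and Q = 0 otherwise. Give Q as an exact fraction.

CN(II) = 79; AMC II needs no correction.
Max retention: S = 1000/79 − 10 = 210/79 in (≈ 2.658 in)
Ia = 0.2S: 0.2·2.658 = 0.532 in (exactly 42/79)
P − Ia = 8.860 − 0.532 = 32897/3950 ≈ 8.328 in (> 0, runoff occurs)
Q = (32897/3950)²/((32897/3950) + 210/79) = (1082212609/15602500)/(43397/3950) = 1082212609/171418150 in ≈ 6.313 in

Q = 1082212609/171418150 in ≈ 6.313 in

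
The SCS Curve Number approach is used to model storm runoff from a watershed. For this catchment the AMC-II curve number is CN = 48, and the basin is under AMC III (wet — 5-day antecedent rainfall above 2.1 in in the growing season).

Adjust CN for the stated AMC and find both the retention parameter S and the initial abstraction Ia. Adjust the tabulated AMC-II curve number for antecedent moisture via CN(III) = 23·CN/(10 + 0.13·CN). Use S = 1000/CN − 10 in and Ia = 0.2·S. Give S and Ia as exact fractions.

S = 325/69 in ≈ 4.710 in; Ia = 65/69 in ≈ 0.942 in

CN(III) from CN(II)=48: (23·48)/(10 + 0.13·48) = 13800/203 ≈ 67.980
S = 1000/(13800/203) − 10 = 325/69 in ≈ 4.710 in
Initial abstraction Ia = S/5 = (325/69)/5 = 65/69 ≈ 0.942 in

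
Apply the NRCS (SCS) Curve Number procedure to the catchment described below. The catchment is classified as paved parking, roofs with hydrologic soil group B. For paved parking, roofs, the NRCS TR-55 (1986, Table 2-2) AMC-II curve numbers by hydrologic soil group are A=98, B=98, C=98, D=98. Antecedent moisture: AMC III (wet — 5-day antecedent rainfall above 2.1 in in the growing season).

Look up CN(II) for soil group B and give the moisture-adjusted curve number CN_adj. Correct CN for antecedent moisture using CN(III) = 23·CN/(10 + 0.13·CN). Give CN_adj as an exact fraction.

CN_adj = 112700/1137 ≈ 99.120

NRCS table: paved parking, roofs, soil group B → CN(II) = 98
CN(III) from CN(II)=98: (23·98)/(10 + 0.13·98) = 112700/1137 ≈ 99.120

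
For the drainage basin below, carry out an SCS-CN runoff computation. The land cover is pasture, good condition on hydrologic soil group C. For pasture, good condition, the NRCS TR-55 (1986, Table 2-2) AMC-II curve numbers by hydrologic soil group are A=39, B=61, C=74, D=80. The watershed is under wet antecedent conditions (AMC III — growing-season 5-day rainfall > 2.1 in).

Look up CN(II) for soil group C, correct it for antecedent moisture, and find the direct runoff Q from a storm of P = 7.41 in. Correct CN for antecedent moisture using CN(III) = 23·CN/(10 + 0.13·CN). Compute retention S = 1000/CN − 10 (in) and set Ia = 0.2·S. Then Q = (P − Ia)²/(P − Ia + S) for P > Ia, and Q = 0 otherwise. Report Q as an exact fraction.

Q = 28117713637/4808745700 in ≈ 5.847 in

NRCS table: pasture, good condition, soil group C → CN(II) = 74
CN(III) from CN(II)=74: (23·74)/(10 + 0.13·74) = 85100/981 ≈ 86.748
Max retention: S = 1000/(85100/981) − 10 = 1300/851 in (≈ 1.528 in)
Initial abstraction Ia = S/5 = (1300/851)/5 = 260/851 ≈ 0.306 in
Excess rainfall: 7.410 − 0.306 = 7.104 in; P > Ia so Q > 0
Q = (604591/85100)²/((604591/85100) + 1300/851) = (365530277281/7242010000)/(734591/85100) = 28117713637/4808745700 in ≈ 5.847 in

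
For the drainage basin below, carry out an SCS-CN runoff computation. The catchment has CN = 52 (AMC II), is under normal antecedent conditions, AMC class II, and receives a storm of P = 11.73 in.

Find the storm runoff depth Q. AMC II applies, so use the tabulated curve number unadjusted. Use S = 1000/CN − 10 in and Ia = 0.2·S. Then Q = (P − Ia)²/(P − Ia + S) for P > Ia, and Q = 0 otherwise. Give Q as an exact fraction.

AMC II — tabulated CN = 52 applies directly.
Max retention: S = 1000/52 − 10 = 120/13 in (≈ 9.231 in)
Ia = 0.2S: 0.2·9.231 = 1.846 in (exactly 24/13)
P − Ia = 11.730 − 1.846 = 12849/1300 ≈ 9.884 in (> 0, runoff occurs)
Q: (12849/1300)² ÷ (24849/1300) = 18344089/3589300 in (≈ 5.111 in)

Q = 18344089/3589300 in ≈ 5.111 in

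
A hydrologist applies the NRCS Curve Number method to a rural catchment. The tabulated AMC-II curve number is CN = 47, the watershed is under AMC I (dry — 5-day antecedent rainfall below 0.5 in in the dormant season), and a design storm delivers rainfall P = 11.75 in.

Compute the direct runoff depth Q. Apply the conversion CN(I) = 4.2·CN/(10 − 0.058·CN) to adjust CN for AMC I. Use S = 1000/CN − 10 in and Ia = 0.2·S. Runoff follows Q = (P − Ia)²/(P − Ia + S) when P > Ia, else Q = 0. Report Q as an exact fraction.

Adjust CN=47 to AMC I: 4.2·47/(10 − 0.058·47) → (987/5) ÷ (3637/500) = 98700/3637 ≈ 27.138
Max retention: S = 1000/(98700/3637) − 10 = 26500/987 in (≈ 26.849 in)
Ia = 0.2·(26500/987) = 5300/987 in ≈ 5.370 in
Excess rainfall: 11.750 − 5.370 = 6.380 in; P > Ia so Q > 0
Q: (25189/3948)² ÷ (131189/3948) = 634485721/517934172 in (≈ 1.225 in)

Q = 634485721/517934172 in ≈ 1.225 in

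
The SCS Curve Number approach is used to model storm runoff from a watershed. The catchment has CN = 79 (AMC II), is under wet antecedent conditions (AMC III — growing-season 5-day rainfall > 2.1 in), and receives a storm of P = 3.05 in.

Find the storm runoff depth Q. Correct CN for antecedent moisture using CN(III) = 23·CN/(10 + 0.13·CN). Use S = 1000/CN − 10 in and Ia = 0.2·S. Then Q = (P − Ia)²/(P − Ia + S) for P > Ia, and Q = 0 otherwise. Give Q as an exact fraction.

Wet (AMC III): CN(III) = 23·79/(10 + 0.13·79) = 1817/(2027/100) = 181700/2027 ≈ 89.640
S = 1000/(181700/2027) − 10 = 2100/1817 in ≈ 1.156 in
Ia = 0.2·(2100/1817) = 420/1817 in ≈ 0.231 in
P − Ia = 3.050 − 0.231 = 102437/36340 ≈ 2.819 in (> 0, runoff occurs)
Runoff Q = (P−Ia)²/(P−Ia+S) = (2.819)²/(2.819+1.156) = 10493338969/5248840580 ≈ 1.999 in

Q = 10493338969/5248840580 in ≈ 1.999 in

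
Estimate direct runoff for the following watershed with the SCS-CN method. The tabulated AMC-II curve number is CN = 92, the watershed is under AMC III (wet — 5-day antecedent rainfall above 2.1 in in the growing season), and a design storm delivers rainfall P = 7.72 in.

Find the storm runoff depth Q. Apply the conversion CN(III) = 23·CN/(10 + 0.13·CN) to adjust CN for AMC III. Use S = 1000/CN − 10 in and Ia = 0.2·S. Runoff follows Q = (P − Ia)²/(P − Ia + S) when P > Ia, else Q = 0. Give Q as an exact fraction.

Adjust CN=92 to AMC III: 23·92/(10 + 0.13·92) → 2116 ÷ (549/25) = 52900/549 ≈ 96.357
Retention S: 1000/CN − 10 with CN=96.357 → S = 200/529 ≈ 0.378 in
Ia = 0.2·(200/529) = 40/529 in ≈ 0.076 in
Since P=7.720 > Ia=0.076: effective rainfall P−Ia = 101097/13225 in
Q: (101097/13225)² ÷ (106097/13225) = 10220603409/1403132825 in (≈ 7.284 in)

Q = 10220603409/1403132825 in ≈ 7.284 in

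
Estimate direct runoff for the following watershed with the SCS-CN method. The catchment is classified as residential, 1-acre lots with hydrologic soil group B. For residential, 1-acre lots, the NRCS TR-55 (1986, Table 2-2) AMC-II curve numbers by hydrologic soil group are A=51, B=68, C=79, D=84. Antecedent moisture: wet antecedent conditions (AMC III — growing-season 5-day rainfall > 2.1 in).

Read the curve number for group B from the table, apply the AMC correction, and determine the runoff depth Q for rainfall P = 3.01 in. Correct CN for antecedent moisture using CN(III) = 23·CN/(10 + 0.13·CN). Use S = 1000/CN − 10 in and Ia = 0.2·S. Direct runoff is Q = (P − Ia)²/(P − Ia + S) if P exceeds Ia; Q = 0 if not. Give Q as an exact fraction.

Q = 10341059481/7104118100 in ≈ 1.456 in

NRCS table: residential, 1-acre lots, soil group B → CN(II) = 68
Adjust CN=68 to AMC III: 23·68/(10 + 0.13·68) → 1564 ÷ (471/25) = 39100/471 ≈ 83.015
Max retention: S = 1000/(39100/471) − 10 = 800/391 in (≈ 2.046 in)
Initial abstraction Ia = S/5 = (800/391)/5 = 160/391 ≈ 0.409 in
Since P=3.010 > Ia=0.409: effective rainfall P−Ia = 101691/39100 in
Q = (101691/39100)²/((101691/39100) + 800/391) = (10341059481/1528810000)/(181691/39100) = 10341059481/7104118100 in ≈ 1.456 in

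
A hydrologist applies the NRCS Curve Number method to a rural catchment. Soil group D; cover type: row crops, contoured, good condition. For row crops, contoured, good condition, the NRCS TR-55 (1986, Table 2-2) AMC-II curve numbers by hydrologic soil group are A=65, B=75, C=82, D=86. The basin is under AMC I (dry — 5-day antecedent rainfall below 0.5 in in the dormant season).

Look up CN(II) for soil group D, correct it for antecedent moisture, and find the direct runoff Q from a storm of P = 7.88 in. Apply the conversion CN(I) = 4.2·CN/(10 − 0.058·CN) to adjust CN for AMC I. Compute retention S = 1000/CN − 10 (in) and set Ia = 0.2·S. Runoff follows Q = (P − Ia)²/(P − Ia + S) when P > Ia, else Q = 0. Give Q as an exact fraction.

Q = 525005569/114206925 in ≈ 4.597 in

NRCS table: row crops, contoured, good condition, soil group D → CN(II) = 86
Adjust CN=86 to AMC I: 4.2·86/(10 − 0.058·86) → (1806/5) ÷ (1253/250) = 12900/179 ≈ 72.067
Max retention: S = 1000/(12900/179) − 10 = 500/129 in (≈ 3.876 in)
Ia = 0.2S: 0.2·3.876 = 0.775 in (exactly 100/129)
Excess rainfall: 7.880 − 0.775 = 7.105 in; P > Ia so Q > 0
Runoff Q = (P−Ia)²/(P−Ia+S) = (7.105)²/(7.105+3.876) = 525005569/114206925 ≈ 4.597 in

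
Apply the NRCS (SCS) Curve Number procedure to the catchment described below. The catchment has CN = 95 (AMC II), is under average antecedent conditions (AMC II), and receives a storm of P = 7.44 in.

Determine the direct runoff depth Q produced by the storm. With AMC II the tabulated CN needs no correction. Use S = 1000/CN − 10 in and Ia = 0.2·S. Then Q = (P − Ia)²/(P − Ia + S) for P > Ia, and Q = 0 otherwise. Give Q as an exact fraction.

Q = 6069128/886825 in ≈ 6.844 in

CN(II) = 95; AMC II needs no correction.
Retention S: 1000/CN − 10 with CN=95.000 → S = 10/19 ≈ 0.526 in
Initial abstraction Ia = S/5 = (10/19)/5 = 2/19 ≈ 0.105 in
Since P=7.440 > Ia=0.105: effective rainfall P−Ia = 3484/475 in
Runoff Q = (P−Ia)²/(P−Ia+S) = (7.335)²/(7.335+0.526) = 6069128/886825 ≈ 6.844 in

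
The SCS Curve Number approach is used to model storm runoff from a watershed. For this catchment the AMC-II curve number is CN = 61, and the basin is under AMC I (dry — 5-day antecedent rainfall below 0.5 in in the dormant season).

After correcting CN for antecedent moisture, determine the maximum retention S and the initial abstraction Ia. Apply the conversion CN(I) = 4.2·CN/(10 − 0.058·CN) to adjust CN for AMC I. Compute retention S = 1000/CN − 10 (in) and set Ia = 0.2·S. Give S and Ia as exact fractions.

S = 6500/427 in ≈ 15.222 in; Ia = 1300/427 in ≈ 3.044 in

Adjust CN=61 to AMC I: 4.2·61/(10 − 0.058·61) → (1281/5) ÷ (3231/500) = 42700/1077 ≈ 39.647
Retention S: 1000/CN − 10 with CN=39.647 → S = 6500/427 ≈ 15.222 in
Initial abstraction Ia = S/5 = (6500/427)/5 = 1300/427 ≈ 3.044 in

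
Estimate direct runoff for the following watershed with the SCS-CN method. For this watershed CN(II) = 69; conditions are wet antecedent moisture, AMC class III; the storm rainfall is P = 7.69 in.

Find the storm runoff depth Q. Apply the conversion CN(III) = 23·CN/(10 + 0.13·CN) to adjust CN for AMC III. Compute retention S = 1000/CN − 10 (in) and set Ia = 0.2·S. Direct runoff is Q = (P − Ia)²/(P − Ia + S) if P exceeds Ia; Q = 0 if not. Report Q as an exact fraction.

Q = 1341897510409/233035556100 in ≈ 5.758 in

Adjust CN=69 to AMC III: 23·69/(10 + 0.13·69) → 1587 ÷ (1897/100) = 158700/1897 ≈ 83.658
Retention S: 1000/CN − 10 with CN=83.658 → S = 3100/1587 ≈ 1.953 in
Ia = 0.2S: 0.2·1.953 = 0.391 in (exactly 620/1587)
P − Ia = 7.690 − 0.391 = 1158403/158700 ≈ 7.299 in (> 0, runoff occurs)
Q = (1158403/158700)²/((1158403/158700) + 3100/1587) = (1341897510409/25185690000)/(1468403/158700) = 1341897510409/233035556100 in ≈ 5.758 in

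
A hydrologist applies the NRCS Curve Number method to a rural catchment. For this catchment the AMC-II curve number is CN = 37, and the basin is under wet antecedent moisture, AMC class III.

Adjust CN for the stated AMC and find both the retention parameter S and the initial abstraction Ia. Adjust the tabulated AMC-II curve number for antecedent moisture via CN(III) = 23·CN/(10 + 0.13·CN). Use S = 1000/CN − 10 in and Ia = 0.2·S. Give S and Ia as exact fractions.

Adjust CN=37 to AMC III: 23·37/(10 + 0.13·37) → 851 ÷ (1481/100) = 85100/1481 ≈ 57.461
Retention S: 1000/CN − 10 with CN=57.461 → S = 6300/851 ≈ 7.403 in
Initial abstraction Ia = S/5 = (6300/851)/5 = 1260/851 ≈ 1.481 in

S = 6300/851 in ≈ 7.403 in; Ia = 1260/851 in ≈ 1.481 in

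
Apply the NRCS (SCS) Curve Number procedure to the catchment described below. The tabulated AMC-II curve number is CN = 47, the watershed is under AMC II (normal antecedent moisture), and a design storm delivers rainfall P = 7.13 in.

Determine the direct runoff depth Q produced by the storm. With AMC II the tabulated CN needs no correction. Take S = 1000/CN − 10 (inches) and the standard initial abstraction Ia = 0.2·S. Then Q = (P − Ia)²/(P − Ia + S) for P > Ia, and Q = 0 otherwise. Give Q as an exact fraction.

Average conditions: CN = 47 (no AMC adjustment).
Max retention: S = 1000/47 − 10 = 530/47 in (≈ 11.277 in)
Ia = 0.2S: 0.2·11.277 = 2.255 in (exactly 106/47)
Since P=7.130 > Ia=2.255: effective rainfall P−Ia = 22911/4700 in
Q = (22911/4700)²/((22911/4700) + 530/47) = (524913921/22090000)/(75911/4700) = 524913921/356781700 in ≈ 1.471 in

Q = 524913921/356781700 in ≈ 1.471 in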